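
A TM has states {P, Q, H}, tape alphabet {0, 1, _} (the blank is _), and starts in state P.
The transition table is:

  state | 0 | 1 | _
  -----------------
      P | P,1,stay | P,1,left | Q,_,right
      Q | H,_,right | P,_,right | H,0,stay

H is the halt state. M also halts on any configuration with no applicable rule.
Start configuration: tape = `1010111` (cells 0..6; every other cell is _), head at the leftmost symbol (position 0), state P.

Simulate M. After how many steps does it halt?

state=P head=0 tape=_[1]010111__   (P,1)→(P,1,left)
state=P head=-1 tape=[_]1010111__   (P,_)→(Q,_,right)
state=Q head=0 tape=_[1]010111__   (Q,1)→(P,_,right)
state=P head=1 tape=__[0]10111__   (P,0)→(P,1,stay)
state=P head=1 tape=__[1]10111__   (P,1)→(P,1,left)
state=P head=0 tape=_[_]110111__   (P,_)→(Q,_,right)
state=Q head=1 tape=__[1]10111__   (Q,1)→(P,_,right)
state=P head=2 tape=___[1]0111__   (P,1)→(P,1,left)
state=P head=1 tape=__[_]10111__   (P,_)→(Q,_,right)
state=Q head=2 tape=___[1]0111__   (Q,1)→(P,_,right)
state=P head=3 tape=____[0]111__   (P,0)→(P,1,stay)
state=P head=3 tape=____[1]111__   (P,1)→(P,1,left)
state=P head=2 tape=___[_]1111__   (P,_)→(Q,_,right)
state=Q head=3 tape=____[1]111__   (Q,1)→(P,_,right)
state=P head=4 tape=_____[1]11__   (P,1)→(P,1,left)
state=P head=3 tape=____[_]111__   (P,_)→(Q,_,right)
state=Q head=4 tape=_____[1]11__   (Q,1)→(P,_,right)
state=P head=5 tape=______[1]1__   (P,1)→(P,1,left)
state=P head=4 tape=_____[_]11__   (P,_)→(Q,_,right)
state=Q head=5 tape=______[1]1__   (Q,1)→(P,_,right)
state=P head=6 tape=_______[1]__   (P,1)→(P,1,left)
state=P head=5 tape=______[_]1__   (P,_)→(Q,_,right)
state=Q head=6 tape=_______[1]__   (Q,1)→(P,_,right)
state=P head=7 tape=________[_]_   (P,_)→(Q,_,right)
state=Q head=8 tape=_________[_]   (Q,_)→(H,0,stay)
state=H head=8 tape=_________[0]
M halts after 25 transitions.

25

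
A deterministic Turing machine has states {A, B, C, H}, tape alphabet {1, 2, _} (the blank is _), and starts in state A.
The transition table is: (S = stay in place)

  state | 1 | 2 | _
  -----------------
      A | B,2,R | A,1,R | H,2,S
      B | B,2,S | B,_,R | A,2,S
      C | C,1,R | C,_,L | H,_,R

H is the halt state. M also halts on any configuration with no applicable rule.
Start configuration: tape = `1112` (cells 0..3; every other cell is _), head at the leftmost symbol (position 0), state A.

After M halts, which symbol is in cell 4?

A | [1]112__   read 1 → write 2, move R, go to B
B | 2[1]12__   read 1 → write 2, move S, go to B
B | 2[2]12__   read 2 → write _, move R, go to B
B | 2_[1]2__   read 1 → write 2, move S, go to B
B | 2_[2]2__   read 2 → write _, move R, go to B
B | 2__[2]__   read 2 → write _, move R, go to B
B | 2___[_]_   read _ → write 2, move S, go to A
A | 2___[2]_   read 2 → write 1, move R, go to A
A | 2___1[_]   read _ → write 2, move S, go to H
H | 2___1[2]
Cell 4 holds 1 when M halts.

1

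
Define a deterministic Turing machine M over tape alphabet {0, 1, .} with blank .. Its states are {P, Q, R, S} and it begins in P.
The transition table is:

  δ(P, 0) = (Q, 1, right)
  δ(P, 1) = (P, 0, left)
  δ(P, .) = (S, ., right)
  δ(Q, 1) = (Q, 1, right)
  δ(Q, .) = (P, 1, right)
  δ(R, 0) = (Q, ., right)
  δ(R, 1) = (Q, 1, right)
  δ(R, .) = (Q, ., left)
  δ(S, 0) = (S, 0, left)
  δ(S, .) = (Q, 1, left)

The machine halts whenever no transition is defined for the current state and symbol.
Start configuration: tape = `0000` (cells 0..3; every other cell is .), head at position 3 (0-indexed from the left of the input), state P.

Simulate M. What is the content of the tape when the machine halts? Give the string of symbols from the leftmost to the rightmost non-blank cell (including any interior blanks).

0010000

P | 000[0]...   read 0 → write 1, move right, go to Q
Q | 0001[.]..   read . → write 1, move right, go to P
P | 00011[.].   read . → write ., move right, go to S
S | 00011.[.]   read . → write 1, move left, go to Q
Q | 00011[.]1   read . → write 1, move right, go to P
P | 000111[1]   read 1 → write 0, move left, go to P
P | 00011[1]0   read 1 → write 0, move left, go to P
P | 0001[1]00   read 1 → write 0, move left, go to P
P | 000[1]000   read 1 → write 0, move left, go to P
P | 00[0]0000   read 0 → write 1, move right, go to Q
Q | 001[0]000
The non-blank tape span at halt is 0010000.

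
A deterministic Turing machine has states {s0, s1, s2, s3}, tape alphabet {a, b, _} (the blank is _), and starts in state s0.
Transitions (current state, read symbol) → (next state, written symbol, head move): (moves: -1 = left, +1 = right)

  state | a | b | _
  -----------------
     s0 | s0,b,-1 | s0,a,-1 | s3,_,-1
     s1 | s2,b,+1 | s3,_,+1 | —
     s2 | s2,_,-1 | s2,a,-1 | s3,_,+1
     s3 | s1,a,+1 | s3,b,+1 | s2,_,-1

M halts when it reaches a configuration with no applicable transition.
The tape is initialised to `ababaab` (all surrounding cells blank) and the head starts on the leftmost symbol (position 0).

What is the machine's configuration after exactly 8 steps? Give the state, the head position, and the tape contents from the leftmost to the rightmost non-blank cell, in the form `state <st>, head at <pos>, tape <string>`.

state s3, head at -2, tape bbabaab

s0 | ___[a]babaab   read a → write b, move -1, go to s0
s0 | __[_]bbabaab   read _ → write _, move -1, go to s3
s3 | _[_]_bbabaab   read _ → write _, move -1, go to s2
s2 | [_]__bbabaab   read _ → write _, move +1, go to s3
s3 | _[_]_bbabaab   read _ → write _, move -1, go to s2
s2 | [_]__bbabaab   read _ → write _, move +1, go to s3
s3 | _[_]_bbabaab   read _ → write _, move -1, go to s2
s2 | [_]__bbabaab   read _ → write _, move +1, go to s3
s3 | _[_]_bbabaab
After 8 steps: state s3, head at -2, tape bbabaab.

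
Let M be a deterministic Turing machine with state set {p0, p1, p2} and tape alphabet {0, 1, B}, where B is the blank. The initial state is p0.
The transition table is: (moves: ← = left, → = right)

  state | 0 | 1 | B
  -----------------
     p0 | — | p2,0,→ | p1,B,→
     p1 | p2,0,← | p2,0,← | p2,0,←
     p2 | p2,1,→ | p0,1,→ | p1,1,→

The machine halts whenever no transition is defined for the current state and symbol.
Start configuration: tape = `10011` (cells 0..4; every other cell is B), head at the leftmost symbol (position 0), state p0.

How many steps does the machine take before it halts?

state=p0 head=0 tape=[1]0011BB   (p0,1)→(p2,0,→)
state=p2 head=1 tape=0[0]011BB   (p2,0)→(p2,1,→)
state=p2 head=2 tape=01[0]11BB   (p2,0)→(p2,1,→)
state=p2 head=3 tape=011[1]1BB   (p2,1)→(p0,1,→)
state=p0 head=4 tape=0111[1]BB   (p0,1)→(p2,0,→)
state=p2 head=5 tape=01110[B]B   (p2,B)→(p1,1,→)
state=p1 head=6 tape=011101[B]   (p1,B)→(p2,0,←)
state=p2 head=5 tape=01110[1]0   (p2,1)→(p0,1,→)
state=p0 head=6 tape=011101[0]
M halts after 8 transitions.

8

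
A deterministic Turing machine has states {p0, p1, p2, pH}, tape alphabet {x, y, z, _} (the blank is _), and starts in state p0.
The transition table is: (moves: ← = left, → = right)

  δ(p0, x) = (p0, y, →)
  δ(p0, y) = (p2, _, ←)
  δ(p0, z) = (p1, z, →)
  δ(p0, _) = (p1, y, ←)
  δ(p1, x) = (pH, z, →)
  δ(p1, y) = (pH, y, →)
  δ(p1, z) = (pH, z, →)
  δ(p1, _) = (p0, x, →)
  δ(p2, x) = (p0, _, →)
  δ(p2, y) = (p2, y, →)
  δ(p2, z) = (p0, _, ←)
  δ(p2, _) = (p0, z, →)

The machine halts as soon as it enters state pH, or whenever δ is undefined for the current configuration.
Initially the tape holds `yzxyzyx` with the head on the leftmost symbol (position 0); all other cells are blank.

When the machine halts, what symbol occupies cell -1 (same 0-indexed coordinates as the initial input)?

state=p0 head=0 tape=_[y]zxyzyx   (p0,y)→(p2,_,←)
state=p2 head=-1 tape=[_]_zxyzyx   (p2,_)→(p0,z,→)
state=p0 head=0 tape=z[_]zxyzyx   (p0,_)→(p1,y,←)
state=p1 head=-1 tape=[z]yzxyzyx   (p1,z)→(pH,z,→)
state=pH head=0 tape=z[y]zxyzyx
Cell -1 holds z when M halts.

z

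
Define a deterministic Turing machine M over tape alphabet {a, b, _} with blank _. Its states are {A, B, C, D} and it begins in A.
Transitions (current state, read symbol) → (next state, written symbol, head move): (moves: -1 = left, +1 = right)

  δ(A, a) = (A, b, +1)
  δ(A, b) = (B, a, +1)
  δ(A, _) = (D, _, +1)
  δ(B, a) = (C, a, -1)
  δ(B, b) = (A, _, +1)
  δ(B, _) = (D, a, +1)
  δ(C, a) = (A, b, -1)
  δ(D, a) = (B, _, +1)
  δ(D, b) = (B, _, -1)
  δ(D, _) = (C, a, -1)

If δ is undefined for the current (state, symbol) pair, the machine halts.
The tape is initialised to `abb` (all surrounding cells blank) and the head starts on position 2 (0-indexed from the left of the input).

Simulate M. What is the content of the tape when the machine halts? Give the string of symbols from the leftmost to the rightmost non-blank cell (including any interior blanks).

aba_b_a

A | ab[b]____   read b → write a, move +1, go to B
B | aba[_]___   read _ → write a, move +1, go to D
D | abaa[_]__   read _ → write a, move -1, go to C
C | aba[a]a__   read a → write b, move -1, go to A
A | ab[a]ba__   read a → write b, move +1, go to A
A | abb[b]a__   read b → write a, move +1, go to B
B | abba[a]__   read a → write a, move -1, go to C
C | abb[a]a__   read a → write b, move -1, go to A
A | ab[b]ba__   read b → write a, move +1, go to B
B | aba[b]a__   read b → write _, move +1, go to A
A | aba_[a]__   read a → write b, move +1, go to A
A | aba_b[_]_   read _ → write _, move +1, go to D
D | aba_b_[_]   read _ → write a, move -1, go to C
C | aba_b[_]a
The non-blank tape span at halt is aba_b_a.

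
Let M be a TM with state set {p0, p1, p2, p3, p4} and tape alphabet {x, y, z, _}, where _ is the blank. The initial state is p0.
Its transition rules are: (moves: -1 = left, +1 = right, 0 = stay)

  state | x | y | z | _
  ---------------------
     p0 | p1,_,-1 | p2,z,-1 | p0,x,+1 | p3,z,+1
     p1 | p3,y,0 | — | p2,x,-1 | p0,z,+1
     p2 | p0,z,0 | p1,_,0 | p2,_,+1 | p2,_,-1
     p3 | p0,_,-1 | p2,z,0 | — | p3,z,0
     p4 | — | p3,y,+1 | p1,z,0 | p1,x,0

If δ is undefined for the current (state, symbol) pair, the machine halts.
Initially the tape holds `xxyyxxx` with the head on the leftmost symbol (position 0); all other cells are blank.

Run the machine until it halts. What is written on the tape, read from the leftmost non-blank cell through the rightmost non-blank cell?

p0 | _[x]xyyxxx   read x → write _, move -1, go to p1
p1 | [_]_xyyxxx   read _ → write z, move +1, go to p0
p0 | z[_]xyyxxx   read _ → write z, move +1, go to p3
p3 | zz[x]yyxxx   read x → write _, move -1, go to p0
p0 | z[z]_yyxxx   read z → write x, move +1, go to p0
p0 | zx[_]yyxxx   read _ → write z, move +1, go to p3
p3 | zxz[y]yxxx   read y → write z, move 0, go to p2
p2 | zxz[z]yxxx   read z → write _, move +1, go to p2
p2 | zxz_[y]xxx   read y → write _, move 0, go to p1
p1 | zxz_[_]xxx   read _ → write z, move +1, go to p0
p0 | zxz_z[x]xx   read x → write _, move -1, go to p1
p1 | zxz_[z]_xx   read z → write x, move -1, go to p2
p2 | zxz[_]x_xx   read _ → write _, move -1, go to p2
p2 | zx[z]_x_xx   read z → write _, move +1, go to p2
p2 | zx_[_]x_xx   read _ → write _, move -1, go to p2
p2 | zx[_]_x_xx   read _ → write _, move -1, go to p2
p2 | z[x]__x_xx   read x → write z, move 0, go to p0
p0 | z[z]__x_xx   read z → write x, move +1, go to p0
p0 | zx[_]_x_xx   read _ → write z, move +1, go to p3
p3 | zxz[_]x_xx   read _ → write z, move 0, go to p3
p3 | zxz[z]x_xx
The non-blank tape span at halt is zxzzx_xx.

zxzzx_xx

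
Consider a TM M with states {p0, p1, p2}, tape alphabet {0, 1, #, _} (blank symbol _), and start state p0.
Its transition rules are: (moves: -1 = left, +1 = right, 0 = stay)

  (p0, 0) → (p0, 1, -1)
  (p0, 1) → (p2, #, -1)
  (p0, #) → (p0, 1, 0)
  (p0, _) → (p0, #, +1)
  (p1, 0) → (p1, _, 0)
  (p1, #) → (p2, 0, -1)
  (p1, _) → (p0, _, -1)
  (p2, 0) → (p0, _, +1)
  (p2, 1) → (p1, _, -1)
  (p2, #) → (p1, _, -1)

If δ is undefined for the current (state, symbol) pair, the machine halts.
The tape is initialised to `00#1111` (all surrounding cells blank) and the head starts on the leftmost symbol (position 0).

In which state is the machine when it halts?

p2

p0 | ______[0]0#1111   read 0 → write 1, move -1, go to p0
p0 | _____[_]10#1111   read _ → write #, move +1, go to p0
p0 | _____#[1]0#1111   read 1 → write #, move -1, go to p2
p2 | _____[#]#0#1111   read # → write _, move -1, go to p1
p1 | ____[_]_#0#1111   read _ → write _, move -1, go to p0
p0 | ___[_]__#0#1111   read _ → write #, move +1, go to p0
p0 | ___#[_]_#0#1111   read _ → write #, move +1, go to p0
p0 | ___##[_]#0#1111   read _ → write #, move +1, go to p0
p0 | ___###[#]0#1111   read # → write 1, move 0, go to p0
p0 | ___###[1]0#1111   read 1 → write #, move -1, go to p2
p2 | ___##[#]#0#1111   read # → write _, move -1, go to p1
p1 | ___#[#]_#0#1111   read # → write 0, move -1, go to p2
p2 | ___[#]0_#0#1111   read # → write _, move -1, go to p1
p1 | __[_]_0_#0#1111   read _ → write _, move -1, go to p0
p0 | _[_]__0_#0#1111   read _ → write #, move +1, go to p0
p0 | _#[_]_0_#0#1111   read _ → write #, move +1, go to p0
p0 | _##[_]0_#0#1111   read _ → write #, move +1, go to p0
p0 | _###[0]_#0#1111   read 0 → write 1, move -1, go to p0
p0 | _##[#]1_#0#1111   read # → write 1, move 0, go to p0
p0 | _##[1]1_#0#1111   read 1 → write #, move -1, go to p2
p2 | _#[#]#1_#0#1111   read # → write _, move -1, go to p1
p1 | _[#]_#1_#0#1111   read # → write 0, move -1, go to p2
p2 | [_]0_#1_#0#1111
No transition is defined for (p2, _); M halts in state p2.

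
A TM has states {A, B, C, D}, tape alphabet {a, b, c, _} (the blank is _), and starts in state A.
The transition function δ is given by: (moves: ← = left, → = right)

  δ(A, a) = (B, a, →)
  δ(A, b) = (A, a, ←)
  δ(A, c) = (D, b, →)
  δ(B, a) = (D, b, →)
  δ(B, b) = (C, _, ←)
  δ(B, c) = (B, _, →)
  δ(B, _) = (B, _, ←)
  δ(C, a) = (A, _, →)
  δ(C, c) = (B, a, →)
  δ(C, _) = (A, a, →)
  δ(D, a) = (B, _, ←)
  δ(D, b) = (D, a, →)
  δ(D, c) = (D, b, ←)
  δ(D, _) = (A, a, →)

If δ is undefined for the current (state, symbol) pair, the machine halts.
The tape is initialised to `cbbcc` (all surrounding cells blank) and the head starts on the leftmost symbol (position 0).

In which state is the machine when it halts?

A

A | [c]bbcc__   read c → write b, move →, go to D
D | b[b]bcc__   read b → write a, move →, go to D
D | ba[b]cc__   read b → write a, move →, go to D
D | baa[c]c__   read c → write b, move ←, go to D
D | ba[a]bc__   read a → write _, move ←, go to B
B | b[a]_bc__   read a → write b, move →, go to D
D | bb[_]bc__   read _ → write a, move →, go to A
A | bba[b]c__   read b → write a, move ←, go to A
A | bb[a]ac__   read a → write a, move →, go to B
B | bba[a]c__   read a → write b, move →, go to D
D | bbab[c]__   read c → write b, move ←, go to D
D | bba[b]b__   read b → write a, move →, go to D
D | bbaa[b]__   read b → write a, move →, go to D
D | bbaaa[_]_   read _ → write a, move →, go to A
A | bbaaaa[_]
No transition is defined for (A, _); M halts in state A.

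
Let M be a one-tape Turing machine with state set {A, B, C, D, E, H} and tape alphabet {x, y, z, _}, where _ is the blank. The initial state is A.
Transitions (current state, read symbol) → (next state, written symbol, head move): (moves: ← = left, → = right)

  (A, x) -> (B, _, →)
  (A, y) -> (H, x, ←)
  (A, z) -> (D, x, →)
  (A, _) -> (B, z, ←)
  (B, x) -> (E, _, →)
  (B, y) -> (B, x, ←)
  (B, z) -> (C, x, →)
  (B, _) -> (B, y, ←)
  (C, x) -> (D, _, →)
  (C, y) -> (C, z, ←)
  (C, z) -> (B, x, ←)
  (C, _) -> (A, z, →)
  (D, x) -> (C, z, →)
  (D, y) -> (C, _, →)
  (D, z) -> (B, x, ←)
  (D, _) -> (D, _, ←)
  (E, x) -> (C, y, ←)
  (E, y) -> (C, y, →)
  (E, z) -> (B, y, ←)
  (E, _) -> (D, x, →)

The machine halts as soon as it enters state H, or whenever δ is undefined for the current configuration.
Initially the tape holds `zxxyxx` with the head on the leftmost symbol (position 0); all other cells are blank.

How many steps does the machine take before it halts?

state=A head=0 tape=[z]xxyxx__   (A,z)→(D,x,→)
state=D head=1 tape=x[x]xyxx__   (D,x)→(C,z,→)
state=C head=2 tape=xz[x]yxx__   (C,x)→(D,_,→)
state=D head=3 tape=xz_[y]xx__   (D,y)→(C,_,→)
state=C head=4 tape=xz__[x]x__   (C,x)→(D,_,→)
state=D head=5 tape=xz___[x]__   (D,x)→(C,z,→)
state=C head=6 tape=xz___z[_]_   (C,_)→(A,z,→)
state=A head=7 tape=xz___zz[_]   (A,_)→(B,z,←)
state=B head=6 tape=xz___z[z]z   (B,z)→(C,x,→)
state=C head=7 tape=xz___zx[z]   (C,z)→(B,x,←)
state=B head=6 tape=xz___z[x]x   (B,x)→(E,_,→)
state=E head=7 tape=xz___z_[x]   (E,x)→(C,y,←)
state=C head=6 tape=xz___z[_]y   (C,_)→(A,z,→)
state=A head=7 tape=xz___zz[y]   (A,y)→(H,x,←)
state=H head=6 tape=xz___z[z]x
M halts after 14 transitions.

14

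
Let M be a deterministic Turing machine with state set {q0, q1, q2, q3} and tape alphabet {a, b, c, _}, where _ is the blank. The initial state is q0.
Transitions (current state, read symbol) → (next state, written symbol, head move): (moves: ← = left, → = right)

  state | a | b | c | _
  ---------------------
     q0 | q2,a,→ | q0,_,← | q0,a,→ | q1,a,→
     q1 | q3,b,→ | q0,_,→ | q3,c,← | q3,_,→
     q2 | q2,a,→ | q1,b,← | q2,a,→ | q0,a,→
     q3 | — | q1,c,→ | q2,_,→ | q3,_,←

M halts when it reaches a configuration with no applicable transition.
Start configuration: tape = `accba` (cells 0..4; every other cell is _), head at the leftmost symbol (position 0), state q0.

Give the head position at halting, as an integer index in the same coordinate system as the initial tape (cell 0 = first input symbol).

6

q0 | [a]ccba____   read a → write a, move →, go to q2
q2 | a[c]cba____   read c → write a, move →, go to q2
q2 | aa[c]ba____   read c → write a, move →, go to q2
q2 | aaa[b]a____   read b → write b, move ←, go to q1
q1 | aa[a]ba____   read a → write b, move →, go to q3
q3 | aab[b]a____   read b → write c, move →, go to q1
q1 | aabc[a]____   read a → write b, move →, go to q3
q3 | aabcb[_]___   read _ → write _, move ←, go to q3
q3 | aabc[b]____   read b → write c, move →, go to q1
q1 | aabcc[_]___   read _ → write _, move →, go to q3
q3 | aabcc_[_]__   read _ → write _, move ←, go to q3
q3 | aabcc[_]___   read _ → write _, move ←, go to q3
q3 | aabc[c]____   read c → write _, move →, go to q2
q2 | aabc_[_]___   read _ → write a, move →, go to q0
q0 | aabc_a[_]__   read _ → write a, move →, go to q1
q1 | aabc_aa[_]_   read _ → write _, move →, go to q3
q3 | aabc_aa_[_]   read _ → write _, move ←, go to q3
q3 | aabc_aa[_]_   read _ → write _, move ←, go to q3
q3 | aabc_a[a]__
At halt the head is at cell 6.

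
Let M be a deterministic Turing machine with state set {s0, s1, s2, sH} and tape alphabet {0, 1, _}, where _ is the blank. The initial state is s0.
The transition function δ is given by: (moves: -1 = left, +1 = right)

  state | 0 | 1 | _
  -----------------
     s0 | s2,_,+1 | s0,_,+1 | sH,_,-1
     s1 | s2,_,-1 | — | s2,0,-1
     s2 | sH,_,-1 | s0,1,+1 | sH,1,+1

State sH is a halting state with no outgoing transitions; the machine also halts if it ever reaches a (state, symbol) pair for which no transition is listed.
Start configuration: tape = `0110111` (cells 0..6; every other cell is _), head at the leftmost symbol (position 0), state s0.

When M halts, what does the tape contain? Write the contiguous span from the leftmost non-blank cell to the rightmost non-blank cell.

s0 | [0]110111_   read 0 → write _, move +1, go to s2
s2 | _[1]10111_   read 1 → write 1, move +1, go to s0
s0 | _1[1]0111_   read 1 → write _, move +1, go to s0
s0 | _1_[0]111_   read 0 → write _, move +1, go to s2
s2 | _1__[1]11_   read 1 → write 1, move +1, go to s0
s0 | _1__1[1]1_   read 1 → write _, move +1, go to s0
s0 | _1__1_[1]_   read 1 → write _, move +1, go to s0
s0 | _1__1__[_]   read _ → write _, move -1, go to sH
sH | _1__1_[_]_
The non-blank tape span at halt is 1__1.

1__1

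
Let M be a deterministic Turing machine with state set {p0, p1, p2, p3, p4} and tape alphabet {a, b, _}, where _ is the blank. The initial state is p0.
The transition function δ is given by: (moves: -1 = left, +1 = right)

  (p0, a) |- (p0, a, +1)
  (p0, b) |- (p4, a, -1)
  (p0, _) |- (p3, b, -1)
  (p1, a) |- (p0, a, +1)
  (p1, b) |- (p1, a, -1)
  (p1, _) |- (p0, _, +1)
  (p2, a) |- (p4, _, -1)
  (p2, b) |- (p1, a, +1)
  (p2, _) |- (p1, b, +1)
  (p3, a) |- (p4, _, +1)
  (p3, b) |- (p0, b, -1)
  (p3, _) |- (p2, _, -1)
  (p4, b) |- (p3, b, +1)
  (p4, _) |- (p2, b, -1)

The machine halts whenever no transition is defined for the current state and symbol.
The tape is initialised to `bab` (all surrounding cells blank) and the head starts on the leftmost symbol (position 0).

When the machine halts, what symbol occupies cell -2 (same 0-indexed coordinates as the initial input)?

a

p0 | ___[b]ab   read b → write a, move -1, go to p4
p4 | __[_]aab   read _ → write b, move -1, go to p2
p2 | _[_]baab   read _ → write b, move +1, go to p1
p1 | _b[b]aab   read b → write a, move -1, go to p1
p1 | _[b]aaab   read b → write a, move -1, go to p1
p1 | [_]aaaab   read _ → write _, move +1, go to p0
p0 | _[a]aaab   read a → write a, move +1, go to p0
p0 | _a[a]aab   read a → write a, move +1, go to p0
p0 | _aa[a]ab   read a → write a, move +1, go to p0
p0 | _aaa[a]b   read a → write a, move +1, go to p0
p0 | _aaaa[b]   read b → write a, move -1, go to p4
p4 | _aaa[a]a
Cell -2 holds a when M halts.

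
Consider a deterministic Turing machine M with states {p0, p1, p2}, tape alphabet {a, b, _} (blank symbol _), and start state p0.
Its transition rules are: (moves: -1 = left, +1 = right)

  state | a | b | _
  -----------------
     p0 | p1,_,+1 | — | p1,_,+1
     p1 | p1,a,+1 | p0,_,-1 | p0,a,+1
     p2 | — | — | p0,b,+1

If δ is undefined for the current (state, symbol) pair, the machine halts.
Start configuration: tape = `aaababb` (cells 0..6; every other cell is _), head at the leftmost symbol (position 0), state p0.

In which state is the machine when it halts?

p0 | [a]aababb   read a → write _, move +1, go to p1
p1 | _[a]ababb   read a → write a, move +1, go to p1
p1 | _a[a]babb   read a → write a, move +1, go to p1
p1 | _aa[b]abb   read b → write _, move -1, go to p0
p0 | _a[a]_abb   read a → write _, move +1, go to p1
p1 | _a_[_]abb   read _ → write a, move +1, go to p0
p0 | _a_a[a]bb   read a → write _, move +1, go to p1
p1 | _a_a_[b]b   read b → write _, move -1, go to p0
p0 | _a_a[_]_b   read _ → write _, move +1, go to p1
p1 | _a_a_[_]b   read _ → write a, move +1, go to p0
p0 | _a_a_a[b]
No transition is defined for (p0, b); M halts in state p0.

p0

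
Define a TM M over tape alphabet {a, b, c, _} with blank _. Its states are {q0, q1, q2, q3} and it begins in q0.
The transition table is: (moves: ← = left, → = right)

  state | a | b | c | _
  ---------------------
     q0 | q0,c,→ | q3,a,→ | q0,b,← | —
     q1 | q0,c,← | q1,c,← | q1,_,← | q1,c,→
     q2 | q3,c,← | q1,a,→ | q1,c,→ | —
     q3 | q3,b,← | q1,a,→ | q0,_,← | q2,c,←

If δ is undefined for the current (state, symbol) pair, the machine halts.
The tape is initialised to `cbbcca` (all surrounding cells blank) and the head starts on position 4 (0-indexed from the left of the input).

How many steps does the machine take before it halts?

q0 | _cbbc[c]a   read c → write b, move ←, go to q0
q0 | _cbb[c]ba   read c → write b, move ←, go to q0
q0 | _cb[b]bba   read b → write a, move →, go to q3
q3 | _cba[b]ba   read b → write a, move →, go to q1
q1 | _cbaa[b]a   read b → write c, move ←, go to q1
q1 | _cba[a]ca   read a → write c, move ←, go to q0
q0 | _cb[a]cca   read a → write c, move →, go to q0
q0 | _cbc[c]ca   read c → write b, move ←, go to q0
q0 | _cb[c]bca   read c → write b, move ←, go to q0
q0 | _c[b]bbca   read b → write a, move →, go to q3
q3 | _ca[b]bca   read b → write a, move →, go to q1
q1 | _caa[b]ca   read b → write c, move ←, go to q1
q1 | _ca[a]cca   read a → write c, move ←, go to q0
q0 | _c[a]ccca   read a → write c, move →, go to q0
q0 | _cc[c]cca   read c → write b, move ←, go to q0
q0 | _c[c]bcca   read c → write b, move ←, go to q0
q0 | _[c]bbcca   read c → write b, move ←, go to q0
q0 | [_]bbbcca
M halts after 17 transitions.

17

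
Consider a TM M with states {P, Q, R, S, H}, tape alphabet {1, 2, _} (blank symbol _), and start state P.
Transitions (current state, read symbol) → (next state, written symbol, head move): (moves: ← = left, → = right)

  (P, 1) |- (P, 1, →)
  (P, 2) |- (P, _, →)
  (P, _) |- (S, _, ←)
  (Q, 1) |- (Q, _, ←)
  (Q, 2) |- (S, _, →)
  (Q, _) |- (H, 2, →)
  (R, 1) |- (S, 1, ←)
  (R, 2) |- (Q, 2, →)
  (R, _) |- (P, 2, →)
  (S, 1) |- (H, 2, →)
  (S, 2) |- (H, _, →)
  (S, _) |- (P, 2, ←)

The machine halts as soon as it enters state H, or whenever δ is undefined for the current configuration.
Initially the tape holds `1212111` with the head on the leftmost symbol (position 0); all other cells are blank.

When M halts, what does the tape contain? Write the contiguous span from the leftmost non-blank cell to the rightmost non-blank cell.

state=P head=0 tape=[1]212111_   (P,1)→(P,1,→)
state=P head=1 tape=1[2]12111_   (P,2)→(P,_,→)
state=P head=2 tape=1_[1]2111_   (P,1)→(P,1,→)
state=P head=3 tape=1_1[2]111_   (P,2)→(P,_,→)
state=P head=4 tape=1_1_[1]11_   (P,1)→(P,1,→)
state=P head=5 tape=1_1_1[1]1_   (P,1)→(P,1,→)
state=P head=6 tape=1_1_11[1]_   (P,1)→(P,1,→)
state=P head=7 tape=1_1_111[_]   (P,_)→(S,_,←)
state=S head=6 tape=1_1_11[1]_   (S,1)→(H,2,→)
state=H head=7 tape=1_1_112[_]
The non-blank tape span at halt is 1_1_112.

1_1_112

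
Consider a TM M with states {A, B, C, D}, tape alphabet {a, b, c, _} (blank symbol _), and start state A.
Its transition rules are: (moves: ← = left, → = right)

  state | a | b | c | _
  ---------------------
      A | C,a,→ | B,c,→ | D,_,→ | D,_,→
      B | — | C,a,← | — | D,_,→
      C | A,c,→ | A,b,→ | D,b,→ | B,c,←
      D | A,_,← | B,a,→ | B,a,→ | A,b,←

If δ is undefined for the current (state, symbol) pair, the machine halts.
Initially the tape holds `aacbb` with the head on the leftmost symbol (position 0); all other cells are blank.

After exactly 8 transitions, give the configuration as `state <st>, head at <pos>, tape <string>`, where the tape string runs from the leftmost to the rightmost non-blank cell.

A | [a]acbb_   read a → write a, move →, go to C
C | a[a]cbb_   read a → write c, move →, go to A
A | ac[c]bb_   read c → write _, move →, go to D
D | ac_[b]b_   read b → write a, move →, go to B
B | ac_a[b]_   read b → write a, move ←, go to C
C | ac_[a]a_   read a → write c, move →, go to A
A | ac_c[a]_   read a → write a, move →, go to C
C | ac_ca[_]   read _ → write c, move ←, go to B
B | ac_c[a]c
After 8 steps: state B, head at 4, tape ac_cac.

state B, head at 4, tape ac_cac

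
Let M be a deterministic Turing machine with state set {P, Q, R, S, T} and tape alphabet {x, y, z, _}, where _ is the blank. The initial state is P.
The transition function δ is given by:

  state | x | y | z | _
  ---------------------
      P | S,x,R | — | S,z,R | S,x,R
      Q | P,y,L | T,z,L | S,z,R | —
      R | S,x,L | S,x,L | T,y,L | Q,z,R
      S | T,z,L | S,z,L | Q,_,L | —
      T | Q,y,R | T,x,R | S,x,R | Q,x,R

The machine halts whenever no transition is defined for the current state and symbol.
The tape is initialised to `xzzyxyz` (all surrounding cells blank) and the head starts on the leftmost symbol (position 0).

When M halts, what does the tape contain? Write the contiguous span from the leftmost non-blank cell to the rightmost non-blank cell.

P | __[x]zzyxyz   read x → write x, move R, go to S
S | __x[z]zyxyz   read z → write _, move L, go to Q
Q | __[x]_zyxyz   read x → write y, move L, go to P
P | _[_]y_zyxyz   read _ → write x, move R, go to S
S | _x[y]_zyxyz   read y → write z, move L, go to S
S | _[x]z_zyxyz   read x → write z, move L, go to T
T | [_]zz_zyxyz   read _ → write x, move R, go to Q
Q | x[z]z_zyxyz   read z → write z, move R, go to S
S | xz[z]_zyxyz   read z → write _, move L, go to Q
Q | x[z]__zyxyz   read z → write z, move R, go to S
S | xz[_]_zyxyz
The non-blank tape span at halt is xz__zyxyz.

xz__zyxyz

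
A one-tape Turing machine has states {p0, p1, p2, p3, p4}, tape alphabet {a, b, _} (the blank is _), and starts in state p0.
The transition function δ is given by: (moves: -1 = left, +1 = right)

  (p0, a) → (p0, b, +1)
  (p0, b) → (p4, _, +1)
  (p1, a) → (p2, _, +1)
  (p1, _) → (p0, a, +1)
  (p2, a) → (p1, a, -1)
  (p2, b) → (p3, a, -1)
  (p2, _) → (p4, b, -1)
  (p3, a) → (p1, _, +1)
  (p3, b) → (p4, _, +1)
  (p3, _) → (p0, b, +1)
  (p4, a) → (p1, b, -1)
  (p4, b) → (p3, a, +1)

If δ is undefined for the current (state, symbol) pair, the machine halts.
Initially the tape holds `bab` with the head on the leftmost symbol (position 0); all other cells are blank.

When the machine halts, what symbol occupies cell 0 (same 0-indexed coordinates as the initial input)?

p0 | [b]ab__   read b → write _, move +1, go to p4
p4 | _[a]b__   read a → write b, move -1, go to p1
p1 | [_]bb__   read _ → write a, move +1, go to p0
p0 | a[b]b__   read b → write _, move +1, go to p4
p4 | a_[b]__   read b → write a, move +1, go to p3
p3 | a_a[_]_   read _ → write b, move +1, go to p0
p0 | a_ab[_]
Cell 0 holds a when M halts.

a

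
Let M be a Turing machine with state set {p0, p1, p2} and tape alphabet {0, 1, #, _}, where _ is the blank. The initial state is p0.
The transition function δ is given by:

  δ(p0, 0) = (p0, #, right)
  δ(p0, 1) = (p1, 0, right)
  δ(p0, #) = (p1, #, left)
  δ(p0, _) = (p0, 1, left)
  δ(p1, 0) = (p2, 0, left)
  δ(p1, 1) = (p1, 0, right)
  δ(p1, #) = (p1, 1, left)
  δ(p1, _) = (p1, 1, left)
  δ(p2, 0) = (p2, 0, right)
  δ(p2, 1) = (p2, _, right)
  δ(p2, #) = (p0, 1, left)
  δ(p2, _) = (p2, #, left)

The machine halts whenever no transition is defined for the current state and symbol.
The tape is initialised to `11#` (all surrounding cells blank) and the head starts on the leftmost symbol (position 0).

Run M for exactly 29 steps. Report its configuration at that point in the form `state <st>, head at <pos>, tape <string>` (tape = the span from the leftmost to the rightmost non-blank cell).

state p1, head at 3, tape #0#01

state=p0 head=0 tape=[1]1#__   (p0,1)→(p1,0,right)
state=p1 head=1 tape=0[1]#__   (p1,1)→(p1,0,right)
state=p1 head=2 tape=00[#]__   (p1,#)→(p1,1,left)
state=p1 head=1 tape=0[0]1__   (p1,0)→(p2,0,left)
state=p2 head=0 tape=[0]01__   (p2,0)→(p2,0,right)
state=p2 head=1 tape=0[0]1__   (p2,0)→(p2,0,right)
state=p2 head=2 tape=00[1]__   (p2,1)→(p2,_,right)
state=p2 head=3 tape=00_[_]_   (p2,_)→(p2,#,left)
state=p2 head=2 tape=00[_]#_   (p2,_)→(p2,#,left)
state=p2 head=1 tape=0[0]##_   (p2,0)→(p2,0,right)
state=p2 head=2 tape=00[#]#_   (p2,#)→(p0,1,left)
state=p0 head=1 tape=0[0]1#_   (p0,0)→(p0,#,right)
state=p0 head=2 tape=0#[1]#_   (p0,1)→(p1,0,right)
state=p1 head=3 tape=0#0[#]_   (p1,#)→(p1,1,left)
state=p1 head=2 tape=0#[0]1_   (p1,0)→(p2,0,left)
state=p2 head=1 tape=0[#]01_   (p2,#)→(p0,1,left)
state=p0 head=0 tape=[0]101_   (p0,0)→(p0,#,right)
state=p0 head=1 tape=#[1]01_   (p0,1)→(p1,0,right)
state=p1 head=2 tape=#0[0]1_   (p1,0)→(p2,0,left)
state=p2 head=1 tape=#[0]01_   (p2,0)→(p2,0,right)
state=p2 head=2 tape=#0[0]1_   (p2,0)→(p2,0,right)
state=p2 head=3 tape=#00[1]_   (p2,1)→(p2,_,right)
state=p2 head=4 tape=#00_[_]   (p2,_)→(p2,#,left)
state=p2 head=3 tape=#00[_]#   (p2,_)→(p2,#,left)
state=p2 head=2 tape=#0[0]##   (p2,0)→(p2,0,right)
state=p2 head=3 tape=#00[#]#   (p2,#)→(p0,1,left)
state=p0 head=2 tape=#0[0]1#   (p0,0)→(p0,#,right)
state=p0 head=3 tape=#0#[1]#   (p0,1)→(p1,0,right)
state=p1 head=4 tape=#0#0[#]   (p1,#)→(p1,1,left)
state=p1 head=3 tape=#0#[0]1
After 29 steps: state p1, head at 3, tape #0#01.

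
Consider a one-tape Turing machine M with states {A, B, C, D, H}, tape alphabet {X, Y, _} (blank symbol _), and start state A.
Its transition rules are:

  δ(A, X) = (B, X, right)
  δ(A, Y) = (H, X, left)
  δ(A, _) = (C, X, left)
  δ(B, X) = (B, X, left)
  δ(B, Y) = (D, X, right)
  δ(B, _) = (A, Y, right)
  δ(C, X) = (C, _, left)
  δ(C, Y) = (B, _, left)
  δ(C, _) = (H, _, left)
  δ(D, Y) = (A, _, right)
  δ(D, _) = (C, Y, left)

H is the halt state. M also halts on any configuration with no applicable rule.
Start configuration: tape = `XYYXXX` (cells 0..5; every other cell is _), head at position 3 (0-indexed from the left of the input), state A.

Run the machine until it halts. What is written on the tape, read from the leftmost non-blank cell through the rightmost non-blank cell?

state=A head=3 tape=XYY[X]XX   (A,X)→(B,X,right)
state=B head=4 tape=XYYX[X]X   (B,X)→(B,X,left)
state=B head=3 tape=XYY[X]XX   (B,X)→(B,X,left)
state=B head=2 tape=XY[Y]XXX   (B,Y)→(D,X,right)
state=D head=3 tape=XYX[X]XX
The non-blank tape span at halt is XYXXXX.

XYXXXX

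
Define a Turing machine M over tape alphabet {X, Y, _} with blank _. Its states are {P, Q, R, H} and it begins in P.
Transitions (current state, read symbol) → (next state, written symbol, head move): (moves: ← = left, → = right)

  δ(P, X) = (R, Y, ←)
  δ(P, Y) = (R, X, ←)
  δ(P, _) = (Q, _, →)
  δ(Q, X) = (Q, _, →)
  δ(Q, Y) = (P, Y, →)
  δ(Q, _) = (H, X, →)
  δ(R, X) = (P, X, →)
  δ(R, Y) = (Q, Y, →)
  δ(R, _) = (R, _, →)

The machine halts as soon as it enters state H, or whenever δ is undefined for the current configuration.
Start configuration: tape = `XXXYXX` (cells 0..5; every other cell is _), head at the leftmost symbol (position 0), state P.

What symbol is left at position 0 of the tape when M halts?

Y

P | _[X]XXYXX___   read X → write Y, move ←, go to R
R | [_]YXXYXX___   read _ → write _, move →, go to R
R | _[Y]XXYXX___   read Y → write Y, move →, go to Q
Q | _Y[X]XYXX___   read X → write _, move →, go to Q
Q | _Y_[X]YXX___   read X → write _, move →, go to Q
Q | _Y__[Y]XX___   read Y → write Y, move →, go to P
P | _Y__Y[X]X___   read X → write Y, move ←, go to R
R | _Y__[Y]YX___   read Y → write Y, move →, go to Q
Q | _Y__Y[Y]X___   read Y → write Y, move →, go to P
P | _Y__YY[X]___   read X → write Y, move ←, go to R
R | _Y__Y[Y]Y___   read Y → write Y, move →, go to Q
Q | _Y__YY[Y]___   read Y → write Y, move →, go to P
P | _Y__YYY[_]__   read _ → write _, move →, go to Q
Q | _Y__YYY_[_]_   read _ → write X, move →, go to H
H | _Y__YYY_X[_]
Cell 0 holds Y when M halts.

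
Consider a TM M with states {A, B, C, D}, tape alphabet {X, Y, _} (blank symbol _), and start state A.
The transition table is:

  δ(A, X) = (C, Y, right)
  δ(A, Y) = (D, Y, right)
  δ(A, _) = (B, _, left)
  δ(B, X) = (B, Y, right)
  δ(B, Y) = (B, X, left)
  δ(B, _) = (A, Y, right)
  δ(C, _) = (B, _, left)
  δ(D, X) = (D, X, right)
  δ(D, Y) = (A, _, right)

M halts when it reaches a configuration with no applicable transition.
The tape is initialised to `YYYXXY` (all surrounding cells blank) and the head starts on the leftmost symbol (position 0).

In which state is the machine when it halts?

state=A head=0 tape=[Y]YYXXY___   (A,Y)→(D,Y,right)
state=D head=1 tape=Y[Y]YXXY___   (D,Y)→(A,_,right)
state=A head=2 tape=Y_[Y]XXY___   (A,Y)→(D,Y,right)
state=D head=3 tape=Y_Y[X]XY___   (D,X)→(D,X,right)
state=D head=4 tape=Y_YX[X]Y___   (D,X)→(D,X,right)
state=D head=5 tape=Y_YXX[Y]___   (D,Y)→(A,_,right)
state=A head=6 tape=Y_YXX_[_]__   (A,_)→(B,_,left)
state=B head=5 tape=Y_YXX[_]___   (B,_)→(A,Y,right)
state=A head=6 tape=Y_YXXY[_]__   (A,_)→(B,_,left)
state=B head=5 tape=Y_YXX[Y]___   (B,Y)→(B,X,left)
state=B head=4 tape=Y_YX[X]X___   (B,X)→(B,Y,right)
state=B head=5 tape=Y_YXY[X]___   (B,X)→(B,Y,right)
state=B head=6 tape=Y_YXYY[_]__   (B,_)→(A,Y,right)
state=A head=7 tape=Y_YXYYY[_]_   (A,_)→(B,_,left)
state=B head=6 tape=Y_YXYY[Y]__   (B,Y)→(B,X,left)
state=B head=5 tape=Y_YXY[Y]X__   (B,Y)→(B,X,left)
state=B head=4 tape=Y_YX[Y]XX__   (B,Y)→(B,X,left)
state=B head=3 tape=Y_Y[X]XXX__   (B,X)→(B,Y,right)
state=B head=4 tape=Y_YY[X]XX__   (B,X)→(B,Y,right)
state=B head=5 tape=Y_YYY[X]X__   (B,X)→(B,Y,right)
state=B head=6 tape=Y_YYYY[X]__   (B,X)→(B,Y,right)
state=B head=7 tape=Y_YYYYY[_]_   (B,_)→(A,Y,right)
state=A head=8 tape=Y_YYYYYY[_]   (A,_)→(B,_,left)
state=B head=7 tape=Y_YYYYY[Y]_   (B,Y)→(B,X,left)
state=B head=6 tape=Y_YYYY[Y]X_   (B,Y)→(B,X,left)
state=B head=5 tape=Y_YYY[Y]XX_   (B,Y)→(B,X,left)
state=B head=4 tape=Y_YY[Y]XXX_   (B,Y)→(B,X,left)
state=B head=3 tape=Y_Y[Y]XXXX_   (B,Y)→(B,X,left)
state=B head=2 tape=Y_[Y]XXXXX_   (B,Y)→(B,X,left)
state=B head=1 tape=Y[_]XXXXXX_   (B,_)→(A,Y,right)
state=A head=2 tape=YY[X]XXXXX_   (A,X)→(C,Y,right)
state=C head=3 tape=YYY[X]XXXX_
No transition is defined for (C, X); M halts in state C.

C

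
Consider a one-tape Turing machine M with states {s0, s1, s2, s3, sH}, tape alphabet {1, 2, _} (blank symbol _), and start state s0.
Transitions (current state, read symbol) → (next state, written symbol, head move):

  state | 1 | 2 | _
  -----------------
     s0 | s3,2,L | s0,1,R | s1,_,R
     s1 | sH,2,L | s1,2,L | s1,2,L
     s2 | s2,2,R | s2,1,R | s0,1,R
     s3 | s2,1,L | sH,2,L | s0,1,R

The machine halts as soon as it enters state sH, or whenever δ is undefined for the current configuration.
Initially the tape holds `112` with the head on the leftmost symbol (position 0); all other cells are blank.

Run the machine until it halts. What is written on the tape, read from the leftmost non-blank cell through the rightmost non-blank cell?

s0 | _[1]12___   read 1 → write 2, move L, go to s3
s3 | [_]212___   read _ → write 1, move R, go to s0
s0 | 1[2]12___   read 2 → write 1, move R, go to s0
s0 | 11[1]2___   read 1 → write 2, move L, go to s3
s3 | 1[1]22___   read 1 → write 1, move L, go to s2
s2 | [1]122___   read 1 → write 2, move R, go to s2
s2 | 2[1]22___   read 1 → write 2, move R, go to s2
s2 | 22[2]2___   read 2 → write 1, move R, go to s2
s2 | 221[2]___   read 2 → write 1, move R, go to s2
s2 | 2211[_]__   read _ → write 1, move R, go to s0
s0 | 22111[_]_   read _ → write _, move R, go to s1
s1 | 22111_[_]   read _ → write 2, move L, go to s1
s1 | 22111[_]2   read _ → write 2, move L, go to s1
s1 | 2211[1]22   read 1 → write 2, move L, go to sH
sH | 221[1]222
The non-blank tape span at halt is 2211222.

2211222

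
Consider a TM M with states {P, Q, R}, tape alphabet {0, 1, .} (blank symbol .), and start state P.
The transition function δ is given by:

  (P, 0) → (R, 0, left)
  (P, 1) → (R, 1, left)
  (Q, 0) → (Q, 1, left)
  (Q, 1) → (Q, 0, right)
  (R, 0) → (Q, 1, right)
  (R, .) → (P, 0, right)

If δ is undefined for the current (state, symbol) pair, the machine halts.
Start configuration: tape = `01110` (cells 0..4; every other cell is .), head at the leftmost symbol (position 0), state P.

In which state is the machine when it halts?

P | ..[0]1110   read 0 → write 0, move left, go to R
R | .[.]01110   read . → write 0, move right, go to P
P | .0[0]1110   read 0 → write 0, move left, go to R
R | .[0]01110   read 0 → write 1, move right, go to Q
Q | .1[0]1110   read 0 → write 1, move left, go to Q
Q | .[1]11110   read 1 → write 0, move right, go to Q
Q | .0[1]1110   read 1 → write 0, move right, go to Q
Q | .00[1]110   read 1 → write 0, move right, go to Q
Q | .000[1]10   read 1 → write 0, move right, go to Q
Q | .0000[1]0   read 1 → write 0, move right, go to Q
Q | .00000[0]   read 0 → write 1, move left, go to Q
Q | .0000[0]1   read 0 → write 1, move left, go to Q
Q | .000[0]11   read 0 → write 1, move left, go to Q
Q | .00[0]111   read 0 → write 1, move left, go to Q
Q | .0[0]1111   read 0 → write 1, move left, go to Q
Q | .[0]11111   read 0 → write 1, move left, go to Q
Q | [.]111111
No transition is defined for (Q, .); M halts in state Q.

Q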